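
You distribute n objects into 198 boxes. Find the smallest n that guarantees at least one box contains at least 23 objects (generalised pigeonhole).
n = (23 − 1)·198 + 1 = 4357

By the generalised pigeonhole principle, to guarantee some box contains ≥ r objects we need more than (r − 1) · k objects total. Threshold: n = (r − 1) · k + 1. With r = 23 and k = 198: n = 22 · 198 + 1 = 4356 + 1 = 4357. For n = 4356 = 22 · 198, we can put exactly 22 objects in every box, avoiding 23 in any single one — so 4357 is tight.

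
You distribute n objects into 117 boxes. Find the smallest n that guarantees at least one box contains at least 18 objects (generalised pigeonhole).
n = (18 − 1)·117 + 1 = 1990

By the generalised pigeonhole principle, to guarantee some box contains ≥ r objects we need more than (r − 1) · k objects total. Threshold: n = (r − 1) · k + 1. With r = 18 and k = 117: n = 17 · 117 + 1 = 1989 + 1 = 1990. For n = 1989 = 17 · 117, we can put exactly 17 objects in every box, avoiding 18 in any single one — so 1990 is tight.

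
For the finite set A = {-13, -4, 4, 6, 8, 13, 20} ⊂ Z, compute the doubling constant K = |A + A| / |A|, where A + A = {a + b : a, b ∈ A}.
K = |A + A| / |A| = 24/7

Enumerate A + A = {a + b : a, b ∈ A}. With |A| = 7, there are |A|^2 = 49 ordered sum pairs; collecting distinct values, A + A = {-26, -17, -9, -8, -7, -5, 0, 2, 4, 7, 8, 9, 10, 12, 14, 16, 17, 19, 21, 24, 26, 28, 33, 40}, so |A + A| = 24. Thus K = 24/7. For comparison, the minimum possible |A + A| over all 7-element sets is 2·7 − 1 = 13 (so min K = 13/7), attained only by arithmetic progressions.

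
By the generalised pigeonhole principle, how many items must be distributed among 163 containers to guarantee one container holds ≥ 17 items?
n = (17 − 1)·163 + 1 = 2609

By the generalised pigeonhole principle, to guarantee some box contains ≥ r objects we need more than (r − 1) · k objects total. Threshold: n = (r − 1) · k + 1. With r = 17 and k = 163: n = 16 · 163 + 1 = 2608 + 1 = 2609. For n = 2608 = 16 · 163, we can put exactly 16 objects in every box, avoiding 17 in any single one — so 2609 is tight.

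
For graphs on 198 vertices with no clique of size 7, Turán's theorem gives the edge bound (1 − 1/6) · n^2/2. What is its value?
Turán density bound = (5/6) · 198^2/2 = 16335

Turán's theorem: ex(n, K_{r+1}) is achieved by the complete r-partite Turán graph T(n, r) with parts as balanced as possible, and is at most (1 − 1/r) · n^2/2. For r = 6, n = 198: the density bound is (5/6) · 39204/2 = 16335. Since 6 ∣ 198, the Turán graph T(198, 6) has parts of equal size 33, and its edge count e(T(198, 6)) = 16335 attains the density bound exactly.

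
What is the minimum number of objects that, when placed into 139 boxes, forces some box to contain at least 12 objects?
n = (12 − 1)·139 + 1 = 1530

By the generalised pigeonhole principle, to guarantee some box contains ≥ r objects we need more than (r − 1) · k objects total. Threshold: n = (r − 1) · k + 1. With r = 12 and k = 139: n = 11 · 139 + 1 = 1529 + 1 = 1530. For n = 1529 = 11 · 139, we can put exactly 11 objects in every box, avoiding 12 in any single one — so 1530 is tight.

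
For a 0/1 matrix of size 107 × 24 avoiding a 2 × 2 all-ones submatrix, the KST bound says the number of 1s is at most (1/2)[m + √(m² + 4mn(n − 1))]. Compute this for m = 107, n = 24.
z(107, 24; 2, 2) ≤ (1/2)[107 + √(107² + 4·107·24·23)] = (1/2)[107 + √247705] = 302.3499

Kővári–Sós–Turán: let r_1, ..., r_107 be the row sums and z = Σ r_i the total number of 1s. Each pair of columns can share at most one row with both entries 1 (else a 2×2 all-ones block appears), so Σ_i C(r_i, 2) ≤ C(24, 2) = 276. By convexity Σ_i C(r_i, 2) ≥ 107·C(z/107, 2) = z(z − 107)/(2·107), giving z² − 107z − 107·24·23 ≤ 0 and hence z ≤ (1/2)[107 + √(11449 + 4·59064)] = (1/2)[107 + √247705] ≈ (1/2)(107 + 497.6997) = 302.3499.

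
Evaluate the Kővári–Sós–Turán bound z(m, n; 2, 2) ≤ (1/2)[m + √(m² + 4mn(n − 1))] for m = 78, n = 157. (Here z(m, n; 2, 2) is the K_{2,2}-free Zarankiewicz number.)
z(78, 157; 2, 2) ≤ (1/2)[78 + √(78² + 4·78·157·156)] = (1/2)[78 + √7647588] = 1421.7136

Kővári–Sós–Turán: let r_1, ..., r_78 be the row sums and z = Σ r_i the total number of 1s. Each pair of columns can share at most one row with both entries 1 (else a 2×2 all-ones block appears), so Σ_i C(r_i, 2) ≤ C(157, 2) = 12246. By convexity Σ_i C(r_i, 2) ≥ 78·C(z/78, 2) = z(z − 78)/(2·78), giving z² − 78z − 78·157·156 ≤ 0 and hence z ≤ (1/2)[78 + √(6084 + 4·1910376)] = (1/2)[78 + √7647588] ≈ (1/2)(78 + 2765.4273) = 1421.7136.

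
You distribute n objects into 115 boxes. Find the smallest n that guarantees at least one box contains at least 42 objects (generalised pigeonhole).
n = (42 − 1)·115 + 1 = 4716

By the generalised pigeonhole principle, to guarantee some box contains ≥ r objects we need more than (r − 1) · k objects total. Threshold: n = (r − 1) · k + 1. With r = 42 and k = 115: n = 41 · 115 + 1 = 4715 + 1 = 4716. For n = 4715 = 41 · 115, we can put exactly 41 objects in every box, avoiding 42 in any single one — so 4716 is tight.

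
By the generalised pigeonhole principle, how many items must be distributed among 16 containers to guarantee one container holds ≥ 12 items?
n = (12 − 1)·16 + 1 = 177

By the generalised pigeonhole principle, to guarantee some box contains ≥ r objects we need more than (r − 1) · k objects total. Threshold: n = (r − 1) · k + 1. With r = 12 and k = 16: n = 11 · 16 + 1 = 176 + 1 = 177. For n = 176 = 11 · 16, we can put exactly 11 objects in every box, avoiding 12 in any single one — so 177 is tight.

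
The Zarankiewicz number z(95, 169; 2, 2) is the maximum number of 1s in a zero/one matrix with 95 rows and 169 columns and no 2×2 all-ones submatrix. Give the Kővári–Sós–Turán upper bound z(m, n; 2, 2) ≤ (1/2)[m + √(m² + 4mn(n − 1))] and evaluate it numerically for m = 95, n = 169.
z(95, 169; 2, 2) ≤ (1/2)[95 + √(95² + 4·95·169·168)] = (1/2)[95 + √10797985] = 1690.5144

Kővári–Sós–Turán: let r_1, ..., r_95 be the row sums and z = Σ r_i the total number of 1s. Each pair of columns can share at most one row with both entries 1 (else a 2×2 all-ones block appears), so Σ_i C(r_i, 2) ≤ C(169, 2) = 14196. By convexity Σ_i C(r_i, 2) ≥ 95·C(z/95, 2) = z(z − 95)/(2·95), giving z² − 95z − 95·169·168 ≤ 0 and hence z ≤ (1/2)[95 + √(9025 + 4·2697240)] = (1/2)[95 + √10797985] ≈ (1/2)(95 + 3286.0288) = 1690.5144.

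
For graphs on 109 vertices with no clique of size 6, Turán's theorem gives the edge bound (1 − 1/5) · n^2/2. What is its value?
Turán density bound = (4/5) · 109^2/2 = 23762/5 ≈ 4752.4

Turán's theorem: ex(n, K_{r+1}) is achieved by the complete r-partite Turán graph T(n, r) with parts as balanced as possible, and is at most (1 − 1/r) · n^2/2. For r = 5, n = 109: the density bound is (4/5) · 11881/2 = 23762/5 ≈ 4752.4. The integer-valued extremum is e(T(109, 5)) = 4752, which is strictly less than the density bound 23762/5 since 5 ∤ 109 (the parts of T(109, 5) cannot all be equal).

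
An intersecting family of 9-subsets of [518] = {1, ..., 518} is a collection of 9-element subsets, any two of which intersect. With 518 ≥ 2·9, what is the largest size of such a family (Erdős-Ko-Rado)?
max |F| = C(517, 8) = 119886000400330560

Erdős-Ko-Rado (1961): when n ≥ 2k, max |F| = C(n−1, k−1). The bound is attained by the star {A : i ∈ A} for any fixed i ∈ [n]. Here C(518−1, 9−1) = C(517, 8) = 119886000400330560.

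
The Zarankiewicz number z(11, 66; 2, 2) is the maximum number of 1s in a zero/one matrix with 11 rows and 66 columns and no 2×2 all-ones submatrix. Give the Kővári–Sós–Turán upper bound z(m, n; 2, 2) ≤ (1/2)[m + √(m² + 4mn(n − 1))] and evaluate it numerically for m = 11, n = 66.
z(11, 66; 2, 2) ≤ (1/2)[11 + √(11² + 4·11·66·65)] = (1/2)[11 + √188881] = 222.8022

Kővári–Sós–Turán: let r_1, ..., r_11 be the row sums and z = Σ r_i the total number of 1s. Each pair of columns can share at most one row with both entries 1 (else a 2×2 all-ones block appears), so Σ_i C(r_i, 2) ≤ C(66, 2) = 2145. By convexity Σ_i C(r_i, 2) ≥ 11·C(z/11, 2) = z(z − 11)/(2·11), giving z² − 11z − 11·66·65 ≤ 0 and hence z ≤ (1/2)[11 + √(121 + 4·47190)] = (1/2)[11 + √188881] ≈ (1/2)(11 + 434.6044) = 222.8022.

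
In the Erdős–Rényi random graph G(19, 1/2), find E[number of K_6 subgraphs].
E[# K_6] = C(19, 6) · (1/2)^C(6, 2) = 27132 / 2^15 = 6783/8192 ≈ 0.828003

For each 6-subset S of vertices (there are C(19, 6) = 27132 such S), let X_S = 1 if S induces a K_6 (all C(6, 2) = 15 edges present). Then P(X_S = 1) = (1/2)^15 = 1/32768. By linearity of expectation, E[# K_6] = C(19, 6) · (1/2)^15 = 27132 / 32768 = 6783/8192 ≈ 0.828003.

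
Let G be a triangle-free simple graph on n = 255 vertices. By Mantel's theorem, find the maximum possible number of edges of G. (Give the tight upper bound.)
ex(255, K_3) = ⌊255^2/4⌋ = 16256

Mantel (1907): a triangle-free graph on n vertices has at most ⌊n^2/4⌋ edges, with equality for the complete bipartite graph K_{⌊n/2⌋, ⌈n/2⌉}. For n = 255: ⌊255^2/4⌋ = ⌊65025/4⌋ = 16256. The extremal graph is K_{127, 128}, which has 127·128 = 16256 edges.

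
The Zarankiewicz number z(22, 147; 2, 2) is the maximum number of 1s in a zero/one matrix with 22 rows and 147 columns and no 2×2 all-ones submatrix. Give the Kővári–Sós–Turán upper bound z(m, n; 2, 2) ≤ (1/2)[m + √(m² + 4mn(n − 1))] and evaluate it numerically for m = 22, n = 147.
z(22, 147; 2, 2) ≤ (1/2)[22 + √(22² + 4·22·147·146)] = (1/2)[22 + √1889140] = 698.2299

Kővári–Sós–Turán: let r_1, ..., r_22 be the row sums and z = Σ r_i the total number of 1s. Each pair of columns can share at most one row with both entries 1 (else a 2×2 all-ones block appears), so Σ_i C(r_i, 2) ≤ C(147, 2) = 10731. By convexity Σ_i C(r_i, 2) ≥ 22·C(z/22, 2) = z(z − 22)/(2·22), giving z² − 22z − 22·147·146 ≤ 0 and hence z ≤ (1/2)[22 + √(484 + 4·472164)] = (1/2)[22 + √1889140] ≈ (1/2)(22 + 1374.4599) = 698.2299.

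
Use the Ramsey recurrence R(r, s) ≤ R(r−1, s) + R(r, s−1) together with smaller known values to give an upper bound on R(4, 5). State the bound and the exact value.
R(4, 5) ≤ R(3, 5) + R(4, 4) = 14 + 18 = 32; exact value R(4, 5) = 25.

The Erdős–Szekeres recurrence R(r, s) ≤ R(r−1, s) + R(r, s−1) applied to (r, s) = (4, 5) gives
  R(4, 5) ≤ R(3, 5) + R(4, 4) = 14 + 18 = 32.
(Recall R(2, k) = k and R is symmetric.) The recurrence is not tight here (it gives 32, but the exact value is R(4, 5) = 25); the tight upper bound requires a sharper argument than the simple recurrence, combined with a lower-bound construction on K_{24}.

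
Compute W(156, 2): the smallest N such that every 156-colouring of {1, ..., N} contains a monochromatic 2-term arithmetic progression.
W(156, 2) = 156 + 1 = 157

A 2-term AP is any pair of integers, so a monochromatic 2-AP exists iff some colour is used at least twice. With 156 colours, the colouring i ↦ i on {1, ..., 156} uses each colour once, avoiding any monochromatic pair, so W(156, 2) > 156. For {1, ..., 157}, pigeonhole forces two integers of the same colour, which form a monochromatic 2-AP. Hence W(156, 2) = 157.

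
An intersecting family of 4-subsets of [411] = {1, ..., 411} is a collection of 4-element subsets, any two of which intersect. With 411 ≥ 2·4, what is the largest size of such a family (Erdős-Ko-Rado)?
max |F| = C(410, 3) = 11402920

Erdős-Ko-Rado (1961): when n ≥ 2k, max |F| = C(n−1, k−1). The bound is attained by the star {A : i ∈ A} for any fixed i ∈ [n]. Here C(411−1, 4−1) = C(410, 3) = 11402920.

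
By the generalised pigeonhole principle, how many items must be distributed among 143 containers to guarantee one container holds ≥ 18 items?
n = (18 − 1)·143 + 1 = 2432

By the generalised pigeonhole principle, to guarantee some box contains ≥ r objects we need more than (r − 1) · k objects total. Threshold: n = (r − 1) · k + 1. With r = 18 and k = 143: n = 17 · 143 + 1 = 2431 + 1 = 2432. For n = 2431 = 17 · 143, we can put exactly 17 objects in every box, avoiding 18 in any single one — so 2432 is tight.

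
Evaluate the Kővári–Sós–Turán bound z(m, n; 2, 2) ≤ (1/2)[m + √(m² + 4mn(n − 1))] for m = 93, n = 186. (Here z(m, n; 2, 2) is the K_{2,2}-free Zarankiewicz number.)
z(93, 186; 2, 2) ≤ (1/2)[93 + √(93² + 4·93·186·185)] = (1/2)[93 + √12809169] = 1835.995

Kővári–Sós–Turán: let r_1, ..., r_93 be the row sums and z = Σ r_i the total number of 1s. Each pair of columns can share at most one row with both entries 1 (else a 2×2 all-ones block appears), so Σ_i C(r_i, 2) ≤ C(186, 2) = 17205. By convexity Σ_i C(r_i, 2) ≥ 93·C(z/93, 2) = z(z − 93)/(2·93), giving z² − 93z − 93·186·185 ≤ 0 and hence z ≤ (1/2)[93 + √(8649 + 4·3200130)] = (1/2)[93 + √12809169] ≈ (1/2)(93 + 3578.9899) = 1835.995.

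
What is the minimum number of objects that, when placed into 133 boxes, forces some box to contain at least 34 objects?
n = (34 − 1)·133 + 1 = 4390

By the generalised pigeonhole principle, to guarantee some box contains ≥ r objects we need more than (r − 1) · k objects total. Threshold: n = (r − 1) · k + 1. With r = 34 and k = 133: n = 33 · 133 + 1 = 4389 + 1 = 4390. For n = 4389 = 33 · 133, we can put exactly 33 objects in every box, avoiding 34 in any single one — so 4390 is tight.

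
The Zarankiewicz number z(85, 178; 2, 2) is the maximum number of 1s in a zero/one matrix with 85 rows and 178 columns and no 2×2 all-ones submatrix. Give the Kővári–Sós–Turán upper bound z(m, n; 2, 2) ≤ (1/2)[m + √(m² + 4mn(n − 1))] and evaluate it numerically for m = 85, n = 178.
z(85, 178; 2, 2) ≤ (1/2)[85 + √(85² + 4·85·178·177)] = (1/2)[85 + √10719265] = 1679.5144

Kővári–Sós–Turán: let r_1, ..., r_85 be the row sums and z = Σ r_i the total number of 1s. Each pair of columns can share at most one row with both entries 1 (else a 2×2 all-ones block appears), so Σ_i C(r_i, 2) ≤ C(178, 2) = 15753. By convexity Σ_i C(r_i, 2) ≥ 85·C(z/85, 2) = z(z − 85)/(2·85), giving z² − 85z − 85·178·177 ≤ 0 and hence z ≤ (1/2)[85 + √(7225 + 4·2678010)] = (1/2)[85 + √10719265] ≈ (1/2)(85 + 3274.0289) = 1679.5144.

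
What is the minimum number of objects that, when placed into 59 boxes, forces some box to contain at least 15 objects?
n = (15 − 1)·59 + 1 = 827

By the generalised pigeonhole principle, to guarantee some box contains ≥ r objects we need more than (r − 1) · k objects total. Threshold: n = (r − 1) · k + 1. With r = 15 and k = 59: n = 14 · 59 + 1 = 826 + 1 = 827. For n = 826 = 14 · 59, we can put exactly 14 objects in every box, avoiding 15 in any single one — so 827 is tight.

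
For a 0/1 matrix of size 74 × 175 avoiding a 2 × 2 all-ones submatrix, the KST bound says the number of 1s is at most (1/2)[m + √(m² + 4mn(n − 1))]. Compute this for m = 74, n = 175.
z(74, 175; 2, 2) ≤ (1/2)[74 + √(74² + 4·74·175·174)] = (1/2)[74 + √9018676] = 1538.5555

Kővári–Sós–Turán: let r_1, ..., r_74 be the row sums and z = Σ r_i the total number of 1s. Each pair of columns can share at most one row with both entries 1 (else a 2×2 all-ones block appears), so Σ_i C(r_i, 2) ≤ C(175, 2) = 15225. By convexity Σ_i C(r_i, 2) ≥ 74·C(z/74, 2) = z(z − 74)/(2·74), giving z² − 74z − 74·175·174 ≤ 0 and hence z ≤ (1/2)[74 + √(5476 + 4·2253300)] = (1/2)[74 + √9018676] ≈ (1/2)(74 + 3003.1111) = 1538.5555.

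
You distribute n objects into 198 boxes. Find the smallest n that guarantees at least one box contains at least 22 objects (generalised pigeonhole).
n = (22 − 1)·198 + 1 = 4159

By the generalised pigeonhole principle, to guarantee some box contains ≥ r objects we need more than (r − 1) · k objects total. Threshold: n = (r − 1) · k + 1. With r = 22 and k = 198: n = 21 · 198 + 1 = 4158 + 1 = 4159. For n = 4158 = 21 · 198, we can put exactly 21 objects in every box, avoiding 22 in any single one — so 4159 is tight.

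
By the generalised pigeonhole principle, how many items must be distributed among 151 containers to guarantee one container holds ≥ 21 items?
n = (21 − 1)·151 + 1 = 3021

By the generalised pigeonhole principle, to guarantee some box contains ≥ r objects we need more than (r − 1) · k objects total. Threshold: n = (r − 1) · k + 1. With r = 21 and k = 151: n = 20 · 151 + 1 = 3020 + 1 = 3021. For n = 3020 = 20 · 151, we can put exactly 20 objects in every box, avoiding 21 in any single one — so 3021 is tight.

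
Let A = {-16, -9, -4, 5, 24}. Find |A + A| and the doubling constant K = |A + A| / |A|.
K = |A + A| / |A| = 15/5 = 3

Enumerate A + A = {a + b : a, b ∈ A}. With |A| = 5, there are |A|^2 = 25 ordered sum pairs; collecting distinct values, A + A = {-32, -25, -20, -18, -13, -11, -8, -4, 1, 8, 10, 15, 20, 29, 48}, so |A + A| = 15. Thus K = 15/5 = 3. For comparison, the minimum possible |A + A| over all 5-element sets is 2·5 − 1 = 9 (so min K = 9/5), attained only by arithmetic progressions.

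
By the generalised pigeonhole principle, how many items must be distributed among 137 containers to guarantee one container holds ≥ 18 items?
n = (18 − 1)·137 + 1 = 2330

By the generalised pigeonhole principle, to guarantee some box contains ≥ r objects we need more than (r − 1) · k objects total. Threshold: n = (r − 1) · k + 1. With r = 18 and k = 137: n = 17 · 137 + 1 = 2329 + 1 = 2330. For n = 2329 = 17 · 137, we can put exactly 17 objects in every box, avoiding 18 in any single one — so 2330 is tight.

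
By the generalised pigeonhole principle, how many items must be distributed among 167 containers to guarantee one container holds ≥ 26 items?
n = (26 − 1)·167 + 1 = 4176

By the generalised pigeonhole principle, to guarantee some box contains ≥ r objects we need more than (r − 1) · k objects total. Threshold: n = (r − 1) · k + 1. With r = 26 and k = 167: n = 25 · 167 + 1 = 4175 + 1 = 4176. For n = 4175 = 25 · 167, we can put exactly 25 objects in every box, avoiding 26 in any single one — so 4176 is tight.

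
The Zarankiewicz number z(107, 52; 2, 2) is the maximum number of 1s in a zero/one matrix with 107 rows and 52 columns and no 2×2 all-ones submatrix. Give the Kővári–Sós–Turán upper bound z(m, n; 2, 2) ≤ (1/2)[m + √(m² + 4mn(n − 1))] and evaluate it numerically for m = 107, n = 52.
z(107, 52; 2, 2) ≤ (1/2)[107 + √(107² + 4·107·52·51)] = (1/2)[107 + √1146505] = 588.8749

Kővári–Sós–Turán: let r_1, ..., r_107 be the row sums and z = Σ r_i the total number of 1s. Each pair of columns can share at most one row with both entries 1 (else a 2×2 all-ones block appears), so Σ_i C(r_i, 2) ≤ C(52, 2) = 1326. By convexity Σ_i C(r_i, 2) ≥ 107·C(z/107, 2) = z(z − 107)/(2·107), giving z² − 107z − 107·52·51 ≤ 0 and hence z ≤ (1/2)[107 + √(11449 + 4·283764)] = (1/2)[107 + √1146505] ≈ (1/2)(107 + 1070.7497) = 588.8749.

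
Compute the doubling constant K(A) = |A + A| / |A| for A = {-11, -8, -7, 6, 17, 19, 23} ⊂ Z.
K = |A + A| / |A| = 26/7

Enumerate A + A = {a + b : a, b ∈ A}. With |A| = 7, there are |A|^2 = 49 ordered sum pairs; collecting distinct values, A + A = {-22, -19, -18, -16, -15, -14, -5, -2, -1, 6, 8, 9, 10, 11, 12, 15, 16, 23, 25, 29, 34, 36, 38, 40, 42, 46}, so |A + A| = 26. Thus K = 26/7. For comparison, the minimum possible |A + A| over all 7-element sets is 2·7 − 1 = 13 (so min K = 13/7), attained only by arithmetic progressions.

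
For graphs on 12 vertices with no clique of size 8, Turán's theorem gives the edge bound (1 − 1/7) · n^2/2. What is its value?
Turán density bound = (6/7) · 12^2/2 = 432/7 ≈ 61.7143

Turán's theorem: ex(n, K_{r+1}) is achieved by the complete r-partite Turán graph T(n, r) with parts as balanced as possible, and is at most (1 − 1/r) · n^2/2. For r = 7, n = 12: the density bound is (6/7) · 144/2 = 432/7 ≈ 61.7143. The integer-valued extremum is e(T(12, 7)) = 61, which is strictly less than the density bound 432/7 since 7 ∤ 12 (the parts of T(12, 7) cannot all be equal).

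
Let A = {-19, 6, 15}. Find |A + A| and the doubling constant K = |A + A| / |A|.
K = |A + A| / |A| = 6/3 = 2

Enumerate A + A = {a + b : a, b ∈ A}. With |A| = 3, there are |A|^2 = 9 ordered sum pairs; collecting distinct values, A + A = {-38, -13, -4, 12, 21, 30}, so |A + A| = 6. Thus K = 6/3 = 2. For comparison, the minimum possible |A + A| over all 3-element sets is 2·3 − 1 = 5 (so min K = 5/3), attained only by arithmetic progressions.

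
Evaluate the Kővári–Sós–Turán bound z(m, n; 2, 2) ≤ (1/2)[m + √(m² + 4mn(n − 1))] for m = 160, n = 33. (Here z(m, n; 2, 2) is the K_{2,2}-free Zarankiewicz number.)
z(160, 33; 2, 2) ≤ (1/2)[160 + √(160² + 4·160·33·32)] = (1/2)[160 + √701440] = 498.7601

Kővári–Sós–Turán: let r_1, ..., r_160 be the row sums and z = Σ r_i the total number of 1s. Each pair of columns can share at most one row with both entries 1 (else a 2×2 all-ones block appears), so Σ_i C(r_i, 2) ≤ C(33, 2) = 528. By convexity Σ_i C(r_i, 2) ≥ 160·C(z/160, 2) = z(z − 160)/(2·160), giving z² − 160z − 160·33·32 ≤ 0 and hence z ≤ (1/2)[160 + √(25600 + 4·168960)] = (1/2)[160 + √701440] ≈ (1/2)(160 + 837.5201) = 498.7601.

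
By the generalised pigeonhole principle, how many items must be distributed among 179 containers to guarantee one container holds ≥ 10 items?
n = (10 − 1)·179 + 1 = 1612

By the generalised pigeonhole principle, to guarantee some box contains ≥ r objects we need more than (r − 1) · k objects total. Threshold: n = (r − 1) · k + 1. With r = 10 and k = 179: n = 9 · 179 + 1 = 1611 + 1 = 1612. For n = 1611 = 9 · 179, we can put exactly 9 objects in every box, avoiding 10 in any single one — so 1612 is tight.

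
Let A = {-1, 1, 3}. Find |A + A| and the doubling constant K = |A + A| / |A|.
K = |A + A| / |A| = 5/3

Enumerate A + A = {a + b : a, b ∈ A}. With |A| = 3, there are |A|^2 = 9 ordered sum pairs; collecting distinct values, A + A = {-2, 0, 2, 4, 6}, so |A + A| = 5. Thus K = 5/3. Here |A + A| = 2|A| − 1 = 5, the minimum possible — so K = 5/3 is minimal, which holds iff A is an arithmetic progression.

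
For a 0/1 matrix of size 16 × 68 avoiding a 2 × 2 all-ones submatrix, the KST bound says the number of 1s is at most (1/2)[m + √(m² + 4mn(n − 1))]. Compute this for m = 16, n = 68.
z(16, 68; 2, 2) ≤ (1/2)[16 + √(16² + 4·16·68·67)] = (1/2)[16 + √291840] = 278.1111

Kővári–Sós–Turán: let r_1, ..., r_16 be the row sums and z = Σ r_i the total number of 1s. Each pair of columns can share at most one row with both entries 1 (else a 2×2 all-ones block appears), so Σ_i C(r_i, 2) ≤ C(68, 2) = 2278. By convexity Σ_i C(r_i, 2) ≥ 16·C(z/16, 2) = z(z − 16)/(2·16), giving z² − 16z − 16·68·67 ≤ 0 and hence z ≤ (1/2)[16 + √(256 + 4·72896)] = (1/2)[16 + √291840] ≈ (1/2)(16 + 540.2222) = 278.1111.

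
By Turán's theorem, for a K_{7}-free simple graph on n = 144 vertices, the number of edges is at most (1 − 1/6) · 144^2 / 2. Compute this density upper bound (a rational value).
Turán density bound = (5/6) · 144^2/2 = 8640

Turán's theorem: ex(n, K_{r+1}) is achieved by the complete r-partite Turán graph T(n, r) with parts as balanced as possible, and is at most (1 − 1/r) · n^2/2. For r = 6, n = 144: the density bound is (5/6) · 20736/2 = 8640. Since 6 ∣ 144, the Turán graph T(144, 6) has parts of equal size 24, and its edge count e(T(144, 6)) = 8640 attains the density bound exactly.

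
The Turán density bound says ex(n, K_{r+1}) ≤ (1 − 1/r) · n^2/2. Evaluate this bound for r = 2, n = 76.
Turán density bound = (1/2) · 76^2/2 = 1444

Turán's theorem: ex(n, K_{r+1}) is achieved by the complete r-partite Turán graph T(n, r) with parts as balanced as possible, and is at most (1 − 1/r) · n^2/2. For r = 2, n = 76: the density bound is (1/2) · 5776/2 = 1444. Since 2 ∣ 76, the Turán graph T(76, 2) has parts of equal size 38, and its edge count e(T(76, 2)) = 1444 attains the density bound exactly.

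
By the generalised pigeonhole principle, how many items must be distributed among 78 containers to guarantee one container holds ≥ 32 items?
n = (32 − 1)·78 + 1 = 2419

By the generalised pigeonhole principle, to guarantee some box contains ≥ r objects we need more than (r − 1) · k objects total. Threshold: n = (r − 1) · k + 1. With r = 32 and k = 78: n = 31 · 78 + 1 = 2418 + 1 = 2419. For n = 2418 = 31 · 78, we can put exactly 31 objects in every box, avoiding 32 in any single one — so 2419 is tight.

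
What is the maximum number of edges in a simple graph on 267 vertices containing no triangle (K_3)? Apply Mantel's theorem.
ex(267, K_3) = ⌊267^2/4⌋ = 17822

Mantel (1907): a triangle-free graph on n vertices has at most ⌊n^2/4⌋ edges, with equality for the complete bipartite graph K_{⌊n/2⌋, ⌈n/2⌉}. For n = 267: ⌊267^2/4⌋ = ⌊71289/4⌋ = 17822. The extremal graph is K_{133, 134}, which has 133·134 = 17822 edges.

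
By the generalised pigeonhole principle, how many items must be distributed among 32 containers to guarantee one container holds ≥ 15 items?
n = (15 − 1)·32 + 1 = 449

By the generalised pigeonhole principle, to guarantee some box contains ≥ r objects we need more than (r − 1) · k objects total. Threshold: n = (r − 1) · k + 1. With r = 15 and k = 32: n = 14 · 32 + 1 = 448 + 1 = 449. For n = 448 = 14 · 32, we can put exactly 14 objects in every box, avoiding 15 in any single one — so 449 is tight.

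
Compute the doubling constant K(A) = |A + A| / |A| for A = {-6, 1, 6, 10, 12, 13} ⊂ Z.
K = |A + A| / |A| = 20/6 = 10/3

Enumerate A + A = {a + b : a, b ∈ A}. With |A| = 6, there are |A|^2 = 36 ordered sum pairs; collecting distinct values, A + A = {-12, -5, 0, 2, 4, 6, 7, 11, 12, 13, 14, 16, 18, 19, 20, 22, 23, 24, 25, 26}, so |A + A| = 20. Thus K = 20/6 = 10/3. For comparison, the minimum possible |A + A| over all 6-element sets is 2·6 − 1 = 11 (so min K = 11/6), attained only by arithmetic progressions.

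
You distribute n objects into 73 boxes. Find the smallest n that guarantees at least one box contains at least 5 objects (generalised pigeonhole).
n = (5 − 1)·73 + 1 = 293

By the generalised pigeonhole principle, to guarantee some box contains ≥ r objects we need more than (r − 1) · k objects total. Threshold: n = (r − 1) · k + 1. With r = 5 and k = 73: n = 4 · 73 + 1 = 292 + 1 = 293. For n = 292 = 4 · 73, we can put exactly 4 objects in every box, avoiding 5 in any single one — so 293 is tight.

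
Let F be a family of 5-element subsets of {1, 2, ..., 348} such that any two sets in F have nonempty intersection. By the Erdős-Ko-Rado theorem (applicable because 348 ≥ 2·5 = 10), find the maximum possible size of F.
max |F| = C(347, 4) = 593706590

The Erdős-Ko-Rado theorem states: for n ≥ 2k, an intersecting family of k-subsets of an n-element set has size at most C(n − 1, k − 1), with equality for 'star' families {A ⊆ [n] : |A| = k, i ∈ A} (fix an element i). For n = 348, k = 5: C(347, 4) = 593706590.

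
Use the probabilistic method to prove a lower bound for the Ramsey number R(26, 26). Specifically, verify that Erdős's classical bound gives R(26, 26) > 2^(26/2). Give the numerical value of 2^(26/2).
2^(26/2) = 8192; so R(26, 26) > 8192

Colour each edge of K_n uniformly at random with red/blue. The expected number of monochromatic K_26 is C(n, 26) · 2 · 2^(−C(26,2)). If C(n, 26) · 2^(1 − C(26,2)) < 1, then with positive probability no monochromatic K_26 exists, so R(26, 26) > n. The standard estimate C(n, 26) ≤ n^26/26! shows this inequality holds whenever n ≤ 2^(26/2) (since 26! · 2^(C(26,2) − 1) > 2^(26^2/2) ≥ n^26). Hence R(26, 26) > 2^(26/2) = 8192.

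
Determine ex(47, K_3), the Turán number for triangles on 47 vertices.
ex(47, K_3) = ⌊47^2/4⌋ = 552

Mantel (1907): a triangle-free graph on n vertices has at most ⌊n^2/4⌋ edges, with equality for the complete bipartite graph K_{⌊n/2⌋, ⌈n/2⌉}. For n = 47: ⌊47^2/4⌋ = ⌊2209/4⌋ = 552. The extremal graph is K_{23, 24}, which has 23·24 = 552 edges.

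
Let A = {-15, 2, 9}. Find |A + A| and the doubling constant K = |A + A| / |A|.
K = |A + A| / |A| = 6/3 = 2

Enumerate A + A = {a + b : a, b ∈ A}. With |A| = 3, there are |A|^2 = 9 ordered sum pairs; collecting distinct values, A + A = {-30, -13, -6, 4, 11, 18}, so |A + A| = 6. Thus K = 6/3 = 2. For comparison, the minimum possible |A + A| over all 3-element sets is 2·3 − 1 = 5 (so min K = 5/3), attained only by arithmetic progressions.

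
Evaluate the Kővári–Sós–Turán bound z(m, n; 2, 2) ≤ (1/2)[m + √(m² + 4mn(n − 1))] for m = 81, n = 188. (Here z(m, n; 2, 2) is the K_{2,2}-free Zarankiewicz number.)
z(81, 188; 2, 2) ≤ (1/2)[81 + √(81² + 4·81·188·187)] = (1/2)[81 + √11397105] = 1728.4799

Kővári–Sós–Turán: let r_1, ..., r_81 be the row sums and z = Σ r_i the total number of 1s. Each pair of columns can share at most one row with both entries 1 (else a 2×2 all-ones block appears), so Σ_i C(r_i, 2) ≤ C(188, 2) = 17578. By convexity Σ_i C(r_i, 2) ≥ 81·C(z/81, 2) = z(z − 81)/(2·81), giving z² − 81z − 81·188·187 ≤ 0 and hence z ≤ (1/2)[81 + √(6561 + 4·2847636)] = (1/2)[81 + √11397105] ≈ (1/2)(81 + 3375.9599) = 1728.4799.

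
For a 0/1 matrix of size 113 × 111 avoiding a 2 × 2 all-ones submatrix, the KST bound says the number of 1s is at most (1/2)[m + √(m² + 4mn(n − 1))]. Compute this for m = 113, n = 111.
z(113, 111; 2, 2) ≤ (1/2)[113 + √(113² + 4·113·111·110)] = (1/2)[113 + √5531689] = 1232.4771

Kővári–Sós–Turán: let r_1, ..., r_113 be the row sums and z = Σ r_i the total number of 1s. Each pair of columns can share at most one row with both entries 1 (else a 2×2 all-ones block appears), so Σ_i C(r_i, 2) ≤ C(111, 2) = 6105. By convexity Σ_i C(r_i, 2) ≥ 113·C(z/113, 2) = z(z − 113)/(2·113), giving z² − 113z − 113·111·110 ≤ 0 and hence z ≤ (1/2)[113 + √(12769 + 4·1379730)] = (1/2)[113 + √5531689] ≈ (1/2)(113 + 2351.9543) = 1232.4771.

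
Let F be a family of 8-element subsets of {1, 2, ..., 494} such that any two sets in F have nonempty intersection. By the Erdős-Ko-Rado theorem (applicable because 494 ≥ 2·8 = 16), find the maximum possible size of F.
max |F| = C(493, 7) = 1345602235894084

Erdős-Ko-Rado (1961): when n ≥ 2k, max |F| = C(n−1, k−1). The bound is attained by the star {A : i ∈ A} for any fixed i ∈ [n]. Here C(494−1, 8−1) = C(493, 7) = 1345602235894084.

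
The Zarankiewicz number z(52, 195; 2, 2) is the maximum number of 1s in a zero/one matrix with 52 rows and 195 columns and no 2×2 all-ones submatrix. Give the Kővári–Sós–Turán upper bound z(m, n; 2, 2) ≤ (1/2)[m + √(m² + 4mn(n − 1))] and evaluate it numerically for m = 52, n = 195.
z(52, 195; 2, 2) ≤ (1/2)[52 + √(52² + 4·52·195·194)] = (1/2)[52 + √7871344] = 1428.7958

Kővári–Sós–Turán: let r_1, ..., r_52 be the row sums and z = Σ r_i the total number of 1s. Each pair of columns can share at most one row with both entries 1 (else a 2×2 all-ones block appears), so Σ_i C(r_i, 2) ≤ C(195, 2) = 18915. By convexity Σ_i C(r_i, 2) ≥ 52·C(z/52, 2) = z(z − 52)/(2·52), giving z² − 52z − 52·195·194 ≤ 0 and hence z ≤ (1/2)[52 + √(2704 + 4·1967160)] = (1/2)[52 + √7871344] ≈ (1/2)(52 + 2805.5916) = 1428.7958.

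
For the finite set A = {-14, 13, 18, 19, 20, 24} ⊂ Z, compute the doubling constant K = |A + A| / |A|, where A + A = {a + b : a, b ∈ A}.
K = |A + A| / |A| = 19/6

Enumerate A + A = {a + b : a, b ∈ A}. With |A| = 6, there are |A|^2 = 36 ordered sum pairs; collecting distinct values, A + A = {-28, -1, 4, 5, 6, 10, 26, 31, 32, 33, 36, 37, 38, 39, 40, 42, 43, 44, 48}, so |A + A| = 19. Thus K = 19/6. For comparison, the minimum possible |A + A| over all 6-element sets is 2·6 − 1 = 11 (so min K = 11/6), attained only by arithmetic progressions.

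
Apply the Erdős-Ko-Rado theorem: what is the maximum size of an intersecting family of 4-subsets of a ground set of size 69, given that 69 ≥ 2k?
max |F| = C(68, 3) = 50116

Erdős-Ko-Rado (1961): when n ≥ 2k, max |F| = C(n−1, k−1). The bound is attained by the star {A : i ∈ A} for any fixed i ∈ [n]. Here C(69−1, 4−1) = C(68, 3) = 50116.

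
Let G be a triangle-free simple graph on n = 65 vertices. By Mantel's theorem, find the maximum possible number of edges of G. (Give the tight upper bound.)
ex(65, K_3) = ⌊65^2/4⌋ = 1056

Mantel (1907): a triangle-free graph on n vertices has at most ⌊n^2/4⌋ edges, with equality for the complete bipartite graph K_{⌊n/2⌋, ⌈n/2⌉}. For n = 65: ⌊65^2/4⌋ = ⌊4225/4⌋ = 1056. The extremal graph is K_{32, 33}, which has 32·33 = 1056 edges.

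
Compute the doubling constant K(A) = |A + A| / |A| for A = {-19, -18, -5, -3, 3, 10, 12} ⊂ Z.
K = |A + A| / |A| = 25/7

Enumerate A + A = {a + b : a, b ∈ A}. With |A| = 7, there are |A|^2 = 49 ordered sum pairs; collecting distinct values, A + A = {-38, -37, -36, -24, -23, -22, -21, -16, -15, -10, -9, -8, -7, -6, -2, 0, 5, 6, 7, 9, 13, 15, 20, 22, 24}, so |A + A| = 25. Thus K = 25/7. For comparison, the minimum possible |A + A| over all 7-element sets is 2·7 − 1 = 13 (so min K = 13/7), attained only by arithmetic progressions.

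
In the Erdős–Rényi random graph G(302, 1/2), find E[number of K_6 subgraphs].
E[# K_6] = C(302, 6) · (1/2)^C(6, 2) = 1002319312995 / 2^15 ≈ 30588357.940521

For each 6-subset S of vertices (there are C(302, 6) = 1002319312995 such S), let X_S = 1 if S induces a K_6 (all C(6, 2) = 15 edges present). Then P(X_S = 1) = (1/2)^15 = 1/32768. By linearity of expectation, E[# K_6] = C(302, 6) · (1/2)^15 = 1002319312995 / 32768 ≈ 30588357.940521.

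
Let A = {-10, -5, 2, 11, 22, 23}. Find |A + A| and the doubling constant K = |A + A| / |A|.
K = |A + A| / |A| = 20/6 = 10/3

Enumerate A + A = {a + b : a, b ∈ A}. With |A| = 6, there are |A|^2 = 36 ordered sum pairs; collecting distinct values, A + A = {-20, -15, -10, -8, -3, 1, 4, 6, 12, 13, 17, 18, 22, 24, 25, 33, 34, 44, 45, 46}, so |A + A| = 20. Thus K = 20/6 = 10/3. For comparison, the minimum possible |A + A| over all 6-element sets is 2·6 − 1 = 11 (so min K = 11/6), attained only by arithmetic progressions.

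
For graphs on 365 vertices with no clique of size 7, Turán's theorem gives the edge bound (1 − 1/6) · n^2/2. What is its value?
Turán density bound = (5/6) · 365^2/2 = 666125/12 ≈ 55510.4167

Turán's theorem: ex(n, K_{r+1}) is achieved by the complete r-partite Turán graph T(n, r) with parts as balanced as possible, and is at most (1 − 1/r) · n^2/2. For r = 6, n = 365: the density bound is (5/6) · 133225/2 = 666125/12 ≈ 55510.4167. The integer-valued extremum is e(T(365, 6)) = 55510, which is strictly less than the density bound 666125/12 since 6 ∤ 365 (the parts of T(365, 6) cannot all be equal).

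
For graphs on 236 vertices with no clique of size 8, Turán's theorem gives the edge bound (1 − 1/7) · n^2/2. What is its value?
Turán density bound = (6/7) · 236^2/2 = 167088/7 ≈ 23869.7143

Turán's theorem: ex(n, K_{r+1}) is achieved by the complete r-partite Turán graph T(n, r) with parts as balanced as possible, and is at most (1 − 1/r) · n^2/2. For r = 7, n = 236: the density bound is (6/7) · 55696/2 = 167088/7 ≈ 23869.7143. The integer-valued extremum is e(T(236, 7)) = 23869, which is strictly less than the density bound 167088/7 since 7 ∤ 236 (the parts of T(236, 7) cannot all be equal).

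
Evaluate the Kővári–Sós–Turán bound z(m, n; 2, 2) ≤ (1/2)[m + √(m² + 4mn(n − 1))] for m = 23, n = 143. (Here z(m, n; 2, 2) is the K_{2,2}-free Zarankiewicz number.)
z(23, 143; 2, 2) ≤ (1/2)[23 + √(23² + 4·23·143·142)] = (1/2)[23 + √1868681] = 694.9985

Kővári–Sós–Turán: let r_1, ..., r_23 be the row sums and z = Σ r_i the total number of 1s. Each pair of columns can share at most one row with both entries 1 (else a 2×2 all-ones block appears), so Σ_i C(r_i, 2) ≤ C(143, 2) = 10153. By convexity Σ_i C(r_i, 2) ≥ 23·C(z/23, 2) = z(z − 23)/(2·23), giving z² − 23z − 23·143·142 ≤ 0 and hence z ≤ (1/2)[23 + √(529 + 4·467038)] = (1/2)[23 + √1868681] ≈ (1/2)(23 + 1366.9971) = 694.9985.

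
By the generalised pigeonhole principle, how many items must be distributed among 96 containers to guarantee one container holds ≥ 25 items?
n = (25 − 1)·96 + 1 = 2305

By the generalised pigeonhole principle, to guarantee some box contains ≥ r objects we need more than (r − 1) · k objects total. Threshold: n = (r − 1) · k + 1. With r = 25 and k = 96: n = 24 · 96 + 1 = 2304 + 1 = 2305. For n = 2304 = 24 · 96, we can put exactly 24 objects in every box, avoiding 25 in any single one — so 2305 is tight.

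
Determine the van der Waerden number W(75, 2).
W(75, 2) = 75 + 1 = 76

A 2-term AP is any pair of integers, so a monochromatic 2-AP exists iff some colour is used at least twice. With 75 colours, the colouring i ↦ i on {1, ..., 75} uses each colour once, avoiding any monochromatic pair, so W(75, 2) > 75. For {1, ..., 76}, pigeonhole forces two integers of the same colour, which form a monochromatic 2-AP. Hence W(75, 2) = 76.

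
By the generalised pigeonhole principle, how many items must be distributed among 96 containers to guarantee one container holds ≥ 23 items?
n = (23 − 1)·96 + 1 = 2113

By the generalised pigeonhole principle, to guarantee some box contains ≥ r objects we need more than (r − 1) · k objects total. Threshold: n = (r − 1) · k + 1. With r = 23 and k = 96: n = 22 · 96 + 1 = 2112 + 1 = 2113. For n = 2112 = 22 · 96, we can put exactly 22 objects in every box, avoiding 23 in any single one — so 2113 is tight.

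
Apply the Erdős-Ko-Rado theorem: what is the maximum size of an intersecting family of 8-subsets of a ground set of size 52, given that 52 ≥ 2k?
max |F| = C(51, 7) = 115775100

Erdős-Ko-Rado (1961): when n ≥ 2k, max |F| = C(n−1, k−1). The bound is attained by the star {A : i ∈ A} for any fixed i ∈ [n]. Here C(52−1, 8−1) = C(51, 7) = 115775100.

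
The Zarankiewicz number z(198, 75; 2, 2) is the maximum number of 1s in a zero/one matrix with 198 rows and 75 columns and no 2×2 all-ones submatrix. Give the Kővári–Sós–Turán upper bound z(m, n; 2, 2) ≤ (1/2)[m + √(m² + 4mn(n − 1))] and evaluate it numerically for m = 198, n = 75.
z(198, 75; 2, 2) ≤ (1/2)[198 + √(198² + 4·198·75·74)] = (1/2)[198 + √4434804] = 1151.9487

Kővári–Sós–Turán: let r_1, ..., r_198 be the row sums and z = Σ r_i the total number of 1s. Each pair of columns can share at most one row with both entries 1 (else a 2×2 all-ones block appears), so Σ_i C(r_i, 2) ≤ C(75, 2) = 2775. By convexity Σ_i C(r_i, 2) ≥ 198·C(z/198, 2) = z(z − 198)/(2·198), giving z² − 198z − 198·75·74 ≤ 0 and hence z ≤ (1/2)[198 + √(39204 + 4·1098900)] = (1/2)[198 + √4434804] ≈ (1/2)(198 + 2105.8974) = 1151.9487.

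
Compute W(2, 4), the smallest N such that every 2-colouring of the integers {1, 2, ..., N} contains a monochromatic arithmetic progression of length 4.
W(2, 4) = 35

This is a classical value, W(2, 4) = 35, established by combining an explicit 2-colouring of {1, ..., 34} with no monochromatic 4-AP (giving the lower bound W(2, 4) > 34) and a finite case analysis / exhaustive computer search showing every 2-colouring of {1, ..., 35} has such an AP.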